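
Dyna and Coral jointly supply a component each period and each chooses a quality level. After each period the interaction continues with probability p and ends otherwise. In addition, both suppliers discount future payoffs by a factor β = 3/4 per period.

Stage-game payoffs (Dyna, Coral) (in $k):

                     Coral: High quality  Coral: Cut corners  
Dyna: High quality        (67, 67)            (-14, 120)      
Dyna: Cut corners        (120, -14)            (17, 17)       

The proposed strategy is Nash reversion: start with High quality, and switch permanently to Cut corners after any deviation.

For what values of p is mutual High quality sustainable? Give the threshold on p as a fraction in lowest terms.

Expected continuation weight on next period's payoff is β·p = 3/4·p, which plays the role of the discount factor.
Cooperation requires 3/4·p ≥ (120−67)/(120−17) = 53/103, hence p ≥ 212/309.

212/309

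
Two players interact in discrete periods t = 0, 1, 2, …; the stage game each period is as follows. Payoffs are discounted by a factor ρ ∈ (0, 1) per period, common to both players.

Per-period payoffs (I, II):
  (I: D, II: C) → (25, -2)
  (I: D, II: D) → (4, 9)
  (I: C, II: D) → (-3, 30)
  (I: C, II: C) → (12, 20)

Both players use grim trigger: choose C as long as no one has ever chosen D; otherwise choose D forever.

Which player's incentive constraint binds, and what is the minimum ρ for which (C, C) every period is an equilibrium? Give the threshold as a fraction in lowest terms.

I; ρ ≥ 13/21

For I: deviation gain 25−12 = 13, per-period punishment loss 12−4 = 8. IC gives ρ ≥ 13/21.
For II: gain 10, loss 11 per period, so ρ ≥ 10/21.
The tighter constraint is I's, so cooperation needs ρ ≥ 13/21.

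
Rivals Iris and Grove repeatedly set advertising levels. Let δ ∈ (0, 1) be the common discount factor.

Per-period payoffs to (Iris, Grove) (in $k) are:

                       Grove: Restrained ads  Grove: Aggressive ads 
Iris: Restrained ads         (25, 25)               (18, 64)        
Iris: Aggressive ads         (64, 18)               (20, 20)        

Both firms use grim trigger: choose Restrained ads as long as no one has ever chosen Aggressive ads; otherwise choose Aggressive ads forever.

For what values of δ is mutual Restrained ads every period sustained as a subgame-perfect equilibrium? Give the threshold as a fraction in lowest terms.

39/44

25/(1−δ) ≥ 64 + 20δ/(1−δ)
25 ≥ 64 − 44δ
δ ≥ 39/44.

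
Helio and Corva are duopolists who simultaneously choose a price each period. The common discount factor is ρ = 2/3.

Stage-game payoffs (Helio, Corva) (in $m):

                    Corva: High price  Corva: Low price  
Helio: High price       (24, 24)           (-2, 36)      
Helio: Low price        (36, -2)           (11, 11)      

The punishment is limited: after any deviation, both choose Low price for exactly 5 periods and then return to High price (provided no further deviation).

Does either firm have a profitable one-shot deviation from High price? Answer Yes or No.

No

Comparing payoff streams over the 6 periods until play realigns: cooperate → 24(1+ρ+…+ρ^5); deviate → 36 + 11(ρ+…+ρ^5).
Cooperation is sustained iff (24−11)(ρ+…+ρ^5) ≥ 36−24.
ρ+…+ρ^5 = 2/3·(1−(2/3)^5)/(1−2/3) = 1.7366, and (36−24)/(24−11) = 0.9231.
1.7366 ≥ 0.9231, so cooperation is sustainable.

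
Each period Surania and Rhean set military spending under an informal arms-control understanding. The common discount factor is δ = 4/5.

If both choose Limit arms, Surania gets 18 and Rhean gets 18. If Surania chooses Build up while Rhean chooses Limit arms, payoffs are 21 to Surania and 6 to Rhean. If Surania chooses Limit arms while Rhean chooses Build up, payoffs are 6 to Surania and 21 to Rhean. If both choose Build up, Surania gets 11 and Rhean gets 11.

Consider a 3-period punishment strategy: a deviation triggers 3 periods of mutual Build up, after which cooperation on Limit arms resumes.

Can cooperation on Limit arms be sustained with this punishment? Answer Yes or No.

A one-shot deviation gives 21 now, then 11 for 3 periods, then back to 18.
Gain from deviating: (21−18) today; loss: (18−11) in each of the next 3 periods.
No-deviation condition: (18−11)(δ+…+δ^3) ≥ 21−18, i.e. δ+…+δ^3 ≥ 3/7.
At δ = 4/5: δ+…+δ^3 = 1.9520 ≥ 0.4286.
So cooperation is sustainable.

Yes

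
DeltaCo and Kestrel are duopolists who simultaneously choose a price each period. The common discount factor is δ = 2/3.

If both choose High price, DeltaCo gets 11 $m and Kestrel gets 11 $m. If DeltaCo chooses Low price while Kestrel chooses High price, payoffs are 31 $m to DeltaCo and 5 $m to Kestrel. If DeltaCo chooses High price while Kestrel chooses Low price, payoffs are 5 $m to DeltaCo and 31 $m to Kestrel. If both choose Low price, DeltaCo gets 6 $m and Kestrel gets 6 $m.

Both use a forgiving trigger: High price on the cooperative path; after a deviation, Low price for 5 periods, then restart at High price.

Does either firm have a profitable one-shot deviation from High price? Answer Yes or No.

Comparing payoff streams over the 6 periods until play realigns: cooperate → 11(1+δ+…+δ^5); deviate → 31 + 6(δ+…+δ^5).
Cooperation is sustained iff (11−6)(δ+…+δ^5) ≥ 31−11.
δ+…+δ^5 = 2/3·(1−(2/3)^5)/(1−2/3) = 1.7366, and (31−11)/(11−6) = 4.0000.
1.7366 < 4.0000, so cooperation is not sustainable.

Yes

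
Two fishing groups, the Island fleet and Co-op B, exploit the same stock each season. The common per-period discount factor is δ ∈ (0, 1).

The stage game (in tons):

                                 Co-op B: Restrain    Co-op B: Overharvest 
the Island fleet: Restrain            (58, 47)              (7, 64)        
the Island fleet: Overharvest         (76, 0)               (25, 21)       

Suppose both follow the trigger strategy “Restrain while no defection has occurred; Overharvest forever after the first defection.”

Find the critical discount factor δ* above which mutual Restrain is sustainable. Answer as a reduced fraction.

17/43

the Island fleet's threshold: (76−58)/(76−25) = 6/17.
Co-op B's threshold: (64−47)/(64−21) = 17/43.
6/17 < 17/43, so Co-op B binds and δ* = 17/43.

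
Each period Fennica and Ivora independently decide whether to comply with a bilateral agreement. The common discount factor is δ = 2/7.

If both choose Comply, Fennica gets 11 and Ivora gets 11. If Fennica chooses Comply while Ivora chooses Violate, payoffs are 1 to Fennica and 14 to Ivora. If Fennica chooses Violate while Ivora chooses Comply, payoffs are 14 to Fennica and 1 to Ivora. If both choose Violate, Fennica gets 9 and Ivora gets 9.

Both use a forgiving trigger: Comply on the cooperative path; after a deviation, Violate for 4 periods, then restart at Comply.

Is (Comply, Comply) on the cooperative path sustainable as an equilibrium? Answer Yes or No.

Comparing payoff streams over the 5 periods until play realigns: cooperate → 11(1+δ+…+δ^4); deviate → 14 + 9(δ+…+δ^4).
Cooperation is sustained iff (11−9)(δ+…+δ^4) ≥ 14−11.
δ+…+δ^4 = 2/7·(1−(2/7)^4)/(1−2/7) = 0.3973, and (14−11)/(11−9) = 1.5000.
0.3973 < 1.5000, so cooperation is not sustainable.

No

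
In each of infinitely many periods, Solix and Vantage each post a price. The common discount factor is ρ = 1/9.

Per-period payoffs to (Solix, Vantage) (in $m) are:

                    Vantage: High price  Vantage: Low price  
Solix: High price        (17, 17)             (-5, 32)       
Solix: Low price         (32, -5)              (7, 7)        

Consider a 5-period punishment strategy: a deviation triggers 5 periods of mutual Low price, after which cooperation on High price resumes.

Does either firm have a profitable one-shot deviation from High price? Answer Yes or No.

Yes

Comparing payoff streams over the 6 periods until play realigns: cooperate → 17(1+ρ+…+ρ^5); deviate → 32 + 7(ρ+…+ρ^5).
Cooperation is sustained iff (17−7)(ρ+…+ρ^5) ≥ 32−17.
ρ+…+ρ^5 = 1/9·(1−(1/9)^5)/(1−1/9) = 0.1250, and (32−17)/(17−7) = 1.5000.
0.1250 < 1.5000, so cooperation is not sustainable.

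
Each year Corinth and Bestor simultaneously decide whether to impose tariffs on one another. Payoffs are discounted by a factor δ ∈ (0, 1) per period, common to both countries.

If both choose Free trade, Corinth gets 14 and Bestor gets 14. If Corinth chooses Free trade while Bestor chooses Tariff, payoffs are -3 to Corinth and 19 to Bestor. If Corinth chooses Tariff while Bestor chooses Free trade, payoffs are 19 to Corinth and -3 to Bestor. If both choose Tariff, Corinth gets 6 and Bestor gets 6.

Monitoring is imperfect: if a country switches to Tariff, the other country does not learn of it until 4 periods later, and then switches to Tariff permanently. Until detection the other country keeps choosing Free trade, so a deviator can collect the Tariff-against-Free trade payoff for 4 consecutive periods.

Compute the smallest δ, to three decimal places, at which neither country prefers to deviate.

Deviating for the 4 undetected periods gains 19−14 = 5 per period over cooperation, then loses 14−6 = 8 per period forever once punishment starts.
Gain: 5(1 + δ + … + δ^3); loss: 8·δ^4/(1−δ).
No profitable deviation ⇔ 5(1−δ^4) ≤ 8·δ^4, i.e. δ^4 ≥ 5/(5+8) = 5/13.
Hence δ ≥ (5/13)^(1/4) ≈ 0.788.

0.788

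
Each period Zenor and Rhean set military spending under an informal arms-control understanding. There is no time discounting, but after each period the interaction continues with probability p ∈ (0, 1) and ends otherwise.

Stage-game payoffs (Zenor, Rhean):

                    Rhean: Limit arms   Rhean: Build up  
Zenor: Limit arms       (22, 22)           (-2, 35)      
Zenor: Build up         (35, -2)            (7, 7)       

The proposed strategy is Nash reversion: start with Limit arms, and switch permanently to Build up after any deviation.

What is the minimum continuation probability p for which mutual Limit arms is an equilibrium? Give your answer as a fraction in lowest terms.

With no time discounting, the continuation probability p plays the role of the discount factor.
Grim-trigger IC: 22/(1−p) ≥ 35 + 7p/(1−p) ⇒ p ≥ (35−22)/(35−7) = 13/28.

13/28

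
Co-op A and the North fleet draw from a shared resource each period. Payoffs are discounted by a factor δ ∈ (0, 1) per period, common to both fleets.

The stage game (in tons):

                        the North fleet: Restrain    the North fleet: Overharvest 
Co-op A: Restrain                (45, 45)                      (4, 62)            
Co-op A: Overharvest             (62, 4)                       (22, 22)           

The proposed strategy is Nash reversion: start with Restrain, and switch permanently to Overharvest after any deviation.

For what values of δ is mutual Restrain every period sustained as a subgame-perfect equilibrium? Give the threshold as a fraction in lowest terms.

Cooperation forever yields 45 each period: 45/(1−δ).
Deviating yields 62 once, then 22 forever: 62 + 22δ/(1−δ).
No profitable deviation requires 45/(1−δ) ≥ 62 + 22δ/(1−δ).
Multiplying by (1−δ): 45 ≥ 62(1−δ) + 22δ = 62 − 40δ.
So 40δ ≥ 17, i.e. δ ≥ 17/40.

17/40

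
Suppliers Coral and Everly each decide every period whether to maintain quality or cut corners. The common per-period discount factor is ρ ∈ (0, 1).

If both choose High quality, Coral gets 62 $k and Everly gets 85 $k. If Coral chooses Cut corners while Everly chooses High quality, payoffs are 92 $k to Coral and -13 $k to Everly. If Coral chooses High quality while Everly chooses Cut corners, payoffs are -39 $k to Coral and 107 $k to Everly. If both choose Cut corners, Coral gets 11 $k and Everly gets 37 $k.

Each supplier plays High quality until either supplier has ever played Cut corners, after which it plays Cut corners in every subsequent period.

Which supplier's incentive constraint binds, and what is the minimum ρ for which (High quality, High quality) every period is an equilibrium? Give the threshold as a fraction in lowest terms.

Coral; ρ ≥ 10/27

For Coral: deviation gain 92−62 = 30, per-period punishment loss 62−11 = 51. IC gives ρ ≥ 30/81 = 10/27.
For Everly: gain 22, loss 48 per period, so ρ ≥ 22/70 = 11/35.
The tighter constraint is Coral's, so cooperation needs ρ ≥ 10/27.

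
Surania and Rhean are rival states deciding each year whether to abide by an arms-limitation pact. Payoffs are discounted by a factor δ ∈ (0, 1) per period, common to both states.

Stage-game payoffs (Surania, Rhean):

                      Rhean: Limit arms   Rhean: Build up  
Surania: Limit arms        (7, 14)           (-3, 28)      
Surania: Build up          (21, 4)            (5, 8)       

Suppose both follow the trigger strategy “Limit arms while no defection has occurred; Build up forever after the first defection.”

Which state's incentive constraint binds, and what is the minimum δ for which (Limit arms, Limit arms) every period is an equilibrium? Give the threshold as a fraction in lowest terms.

Surania; δ ≥ 7/8

For Surania: deviation gain 21−7 = 14, per-period punishment loss 7−5 = 2. IC gives δ ≥ 14/16 = 7/8.
For Rhean: gain 14, loss 6 per period, so δ ≥ 14/20 = 7/10.
The tighter constraint is Surania's, so cooperation needs δ ≥ 7/8.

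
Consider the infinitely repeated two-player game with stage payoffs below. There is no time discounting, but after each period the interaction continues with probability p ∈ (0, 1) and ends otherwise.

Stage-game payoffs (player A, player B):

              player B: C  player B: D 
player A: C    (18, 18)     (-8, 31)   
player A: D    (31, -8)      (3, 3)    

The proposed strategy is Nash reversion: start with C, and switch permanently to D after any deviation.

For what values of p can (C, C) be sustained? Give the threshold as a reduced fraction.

13/28

Expected cooperation value is 18 + p·18 + p²·18 + … = 18/(1−p); deviation gives 31 + p·3/(1−p).
18 ≥ 31(1−p) + 3p ⇒ 28p ≥ 13 ⇒ p ≥ 13/28.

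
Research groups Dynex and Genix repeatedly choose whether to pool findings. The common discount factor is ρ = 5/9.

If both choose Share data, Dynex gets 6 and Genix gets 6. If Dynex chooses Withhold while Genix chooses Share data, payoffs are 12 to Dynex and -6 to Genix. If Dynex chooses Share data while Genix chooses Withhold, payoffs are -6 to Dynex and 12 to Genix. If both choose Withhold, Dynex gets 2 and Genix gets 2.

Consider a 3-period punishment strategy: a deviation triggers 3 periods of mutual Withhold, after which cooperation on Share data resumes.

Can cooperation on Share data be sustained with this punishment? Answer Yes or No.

IC: ρ+…+ρ^3 ≥ (12−6)/(6−2) = 3/2.
At ρ = 5/9: partial sum = 1.0357 < 1.5000. Cooperation not sustainable.

No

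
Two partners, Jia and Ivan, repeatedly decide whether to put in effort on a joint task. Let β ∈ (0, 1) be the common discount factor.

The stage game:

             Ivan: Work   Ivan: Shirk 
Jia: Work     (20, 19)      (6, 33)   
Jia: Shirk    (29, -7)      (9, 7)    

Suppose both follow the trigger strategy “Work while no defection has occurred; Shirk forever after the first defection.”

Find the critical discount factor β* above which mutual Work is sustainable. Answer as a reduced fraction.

Jia: cooperation gives 20 each period; deviation gives 29 once then 9 forever.
  20/(1−β) ≥ 29 + 9β/(1−β) ⇒ β ≥ 9/20.
Ivan: cooperation gives 19 each period; deviation gives 33 once then 7 forever.
  β ≥ 14/26 = 7/13.
Both must hold, so the binding constraint is Ivan's: β ≥ 7/13.

7/13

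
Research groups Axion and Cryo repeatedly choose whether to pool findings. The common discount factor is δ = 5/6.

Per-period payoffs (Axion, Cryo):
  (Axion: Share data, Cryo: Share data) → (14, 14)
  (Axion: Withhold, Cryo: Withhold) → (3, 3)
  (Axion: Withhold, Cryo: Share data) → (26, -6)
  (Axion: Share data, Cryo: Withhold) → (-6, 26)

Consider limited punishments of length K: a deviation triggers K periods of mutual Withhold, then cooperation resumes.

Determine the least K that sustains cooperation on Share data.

Need Σ_{k=1}^{K} δ^k ≥ (26−14)/(14−3) = 1.0909 at δ = 5/6.
At K = 1 the sum is 0.8333 < 1.0909; at K = 2 it is 1.5278 ≥ 1.0909.
So the minimum punishment length is K = 2.

2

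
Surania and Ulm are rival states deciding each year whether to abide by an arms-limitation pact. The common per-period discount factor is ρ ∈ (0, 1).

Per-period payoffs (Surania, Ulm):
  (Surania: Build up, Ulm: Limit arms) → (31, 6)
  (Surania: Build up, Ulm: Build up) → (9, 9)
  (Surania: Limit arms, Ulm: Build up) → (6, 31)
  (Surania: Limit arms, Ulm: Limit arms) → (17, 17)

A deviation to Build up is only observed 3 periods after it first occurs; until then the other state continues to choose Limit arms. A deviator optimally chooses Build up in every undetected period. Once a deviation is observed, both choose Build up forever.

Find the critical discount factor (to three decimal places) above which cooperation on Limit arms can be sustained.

0.860

Deviating for the 3 undetected periods gains 31−17 = 14 per period over cooperation, then loses 17−9 = 8 per period forever once punishment starts.
Gain: 14(1 + ρ + … + ρ^2); loss: 8·ρ^3/(1−ρ).
No profitable deviation ⇔ 14(1−ρ^3) ≤ 8·ρ^3, i.e. ρ^3 ≥ 14/(14+8) = 7/11.
Hence ρ ≥ (7/11)^(1/3) ≈ 0.860.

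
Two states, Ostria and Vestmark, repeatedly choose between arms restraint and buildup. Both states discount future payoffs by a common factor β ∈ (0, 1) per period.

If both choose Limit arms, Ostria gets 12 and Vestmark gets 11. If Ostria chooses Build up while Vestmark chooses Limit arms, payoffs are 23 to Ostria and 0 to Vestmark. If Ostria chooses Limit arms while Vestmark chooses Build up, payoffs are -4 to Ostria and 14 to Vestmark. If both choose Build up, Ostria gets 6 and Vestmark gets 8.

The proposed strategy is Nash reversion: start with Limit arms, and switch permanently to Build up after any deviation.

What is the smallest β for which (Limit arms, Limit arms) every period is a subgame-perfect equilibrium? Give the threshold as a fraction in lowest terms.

11/17

For Ostria: deviation gain 23−12 = 11, per-period punishment loss 12−6 = 6. IC gives β ≥ 11/17.
For Vestmark: gain 3, loss 3 per period, so β ≥ 3/6 = 1/2.
The tighter constraint is Ostria's, so cooperation needs β ≥ 11/17.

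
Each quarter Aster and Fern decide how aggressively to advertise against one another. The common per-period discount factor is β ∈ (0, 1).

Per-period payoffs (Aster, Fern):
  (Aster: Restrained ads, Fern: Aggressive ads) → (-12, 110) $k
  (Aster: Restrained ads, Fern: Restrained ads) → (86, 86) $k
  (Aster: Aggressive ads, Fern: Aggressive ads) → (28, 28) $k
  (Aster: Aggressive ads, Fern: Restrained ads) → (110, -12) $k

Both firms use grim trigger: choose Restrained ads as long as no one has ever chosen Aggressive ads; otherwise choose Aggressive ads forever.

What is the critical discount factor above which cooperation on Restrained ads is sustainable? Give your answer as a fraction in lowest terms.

86/(1−β) ≥ 110 + 28β/(1−β)
86 ≥ 110 − 82β
β ≥ 24/82 = 12/41.

12/41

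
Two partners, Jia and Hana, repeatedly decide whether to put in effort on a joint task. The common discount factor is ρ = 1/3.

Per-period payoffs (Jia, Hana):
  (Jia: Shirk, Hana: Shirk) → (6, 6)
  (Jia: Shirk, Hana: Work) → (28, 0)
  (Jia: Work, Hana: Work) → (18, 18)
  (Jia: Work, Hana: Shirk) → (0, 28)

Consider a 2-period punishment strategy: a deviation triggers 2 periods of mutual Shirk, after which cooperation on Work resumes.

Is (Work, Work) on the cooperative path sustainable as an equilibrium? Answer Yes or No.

IC: ρ+…+ρ^2 ≥ (28−18)/(18−6) = 5/6.
At ρ = 1/3: partial sum = 0.4444 < 0.8333. Cooperation not sustainable.

No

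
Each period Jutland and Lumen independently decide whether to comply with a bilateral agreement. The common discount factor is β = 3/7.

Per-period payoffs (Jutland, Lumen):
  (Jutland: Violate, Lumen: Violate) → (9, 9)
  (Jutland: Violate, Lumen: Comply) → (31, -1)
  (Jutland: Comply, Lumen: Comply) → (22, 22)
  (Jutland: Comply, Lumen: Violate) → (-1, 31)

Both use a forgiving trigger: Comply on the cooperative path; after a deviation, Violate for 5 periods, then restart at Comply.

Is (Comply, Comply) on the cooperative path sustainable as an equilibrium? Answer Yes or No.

A one-shot deviation gives 31 now, then 9 for 5 periods, then back to 22.
Gain from deviating: (31−22) today; loss: (22−9) in each of the next 5 periods.
No-deviation condition: (22−9)(β+…+β^5) ≥ 31−22, i.e. β+…+β^5 ≥ 9/13.
At β = 3/7: β+…+β^5 = 0.7392 ≥ 0.6923.
So cooperation is sustainable.

Yes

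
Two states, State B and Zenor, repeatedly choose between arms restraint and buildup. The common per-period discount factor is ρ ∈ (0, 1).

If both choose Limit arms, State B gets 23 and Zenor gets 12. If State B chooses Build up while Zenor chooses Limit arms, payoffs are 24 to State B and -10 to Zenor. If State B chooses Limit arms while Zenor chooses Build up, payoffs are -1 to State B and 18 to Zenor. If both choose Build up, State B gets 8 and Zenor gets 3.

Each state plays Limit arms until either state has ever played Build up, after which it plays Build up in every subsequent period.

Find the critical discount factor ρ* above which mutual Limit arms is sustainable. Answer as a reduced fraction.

State B: cooperation gives 23 each period; deviation gives 24 once then 8 forever.
  23/(1−ρ) ≥ 24 + 8ρ/(1−ρ) ⇒ ρ ≥ 1/16.
Zenor: cooperation gives 12 each period; deviation gives 18 once then 3 forever.
  ρ ≥ 6/15 = 2/5.
Both must hold, so the binding constraint is Zenor's: ρ ≥ 2/5.

2/5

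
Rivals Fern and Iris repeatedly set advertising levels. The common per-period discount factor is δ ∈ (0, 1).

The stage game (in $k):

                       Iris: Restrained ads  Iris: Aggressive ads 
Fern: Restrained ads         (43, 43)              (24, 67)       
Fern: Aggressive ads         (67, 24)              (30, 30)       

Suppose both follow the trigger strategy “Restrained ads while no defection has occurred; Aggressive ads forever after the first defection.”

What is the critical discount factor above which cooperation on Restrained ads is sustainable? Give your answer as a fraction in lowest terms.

One-period gain from deviating is 67 − 43 = 24. The loss is 43 − 30 = 13 in every subsequent period, with present value 13·δ/(1−δ).
Deviation is unprofitable when 13·δ/(1−δ) ≥ 24, i.e. δ/(1−δ) ≥ 24/13.
Equivalently δ ≥ 24/(24+13) = 24/37.

24/37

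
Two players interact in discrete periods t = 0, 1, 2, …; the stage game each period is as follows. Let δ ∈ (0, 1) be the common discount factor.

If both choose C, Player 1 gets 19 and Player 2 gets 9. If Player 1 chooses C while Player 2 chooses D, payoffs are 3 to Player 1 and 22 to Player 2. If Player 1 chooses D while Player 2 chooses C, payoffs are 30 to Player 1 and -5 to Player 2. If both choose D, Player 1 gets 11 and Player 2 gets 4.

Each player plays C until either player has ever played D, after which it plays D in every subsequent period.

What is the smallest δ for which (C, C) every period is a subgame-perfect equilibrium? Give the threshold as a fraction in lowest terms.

Player 1's threshold: (30−19)/(30−11) = 11/19.
Player 2's threshold: (22−9)/(22−4) = 13/18.
11/19 < 13/18, so Player 2 binds and δ* = 13/18.

13/18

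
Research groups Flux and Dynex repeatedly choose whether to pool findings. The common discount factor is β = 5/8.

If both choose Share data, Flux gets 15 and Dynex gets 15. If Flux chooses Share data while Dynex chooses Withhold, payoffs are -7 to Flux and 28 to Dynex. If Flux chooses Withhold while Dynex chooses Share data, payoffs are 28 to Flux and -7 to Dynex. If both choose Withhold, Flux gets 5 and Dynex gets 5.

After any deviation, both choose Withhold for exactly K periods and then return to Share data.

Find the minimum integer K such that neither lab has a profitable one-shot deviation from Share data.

IC: β(1−β^K)/(1−β) ≥ (28−15)/(15−5) = 13/10.
With β = 5/8: need 1 − β^K ≥ 13/10·(1−5/8)/(5/8), i.e. β^K ≤ 0.2200.
Since (5/8)^3 = 0.2441 and (5/8)^4 = 0.1526, the smallest such K is 4.

4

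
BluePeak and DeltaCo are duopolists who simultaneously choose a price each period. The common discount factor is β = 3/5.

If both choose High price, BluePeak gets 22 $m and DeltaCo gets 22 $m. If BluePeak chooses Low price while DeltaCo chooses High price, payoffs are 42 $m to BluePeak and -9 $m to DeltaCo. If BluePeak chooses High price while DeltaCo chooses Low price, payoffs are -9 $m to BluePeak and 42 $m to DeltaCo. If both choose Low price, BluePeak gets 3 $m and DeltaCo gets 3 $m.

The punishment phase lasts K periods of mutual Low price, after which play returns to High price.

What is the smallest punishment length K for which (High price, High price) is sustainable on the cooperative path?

IC: β(1−β^K)/(1−β) ≥ (42−22)/(22−3) = 20/19.
With β = 3/5: need 1 − β^K ≥ 20/19·(1−3/5)/(3/5), i.e. β^K ≤ 0.2982.
Since (3/5)^2 = 0.3600 and (3/5)^3 = 0.2160, the smallest such K is 3.

3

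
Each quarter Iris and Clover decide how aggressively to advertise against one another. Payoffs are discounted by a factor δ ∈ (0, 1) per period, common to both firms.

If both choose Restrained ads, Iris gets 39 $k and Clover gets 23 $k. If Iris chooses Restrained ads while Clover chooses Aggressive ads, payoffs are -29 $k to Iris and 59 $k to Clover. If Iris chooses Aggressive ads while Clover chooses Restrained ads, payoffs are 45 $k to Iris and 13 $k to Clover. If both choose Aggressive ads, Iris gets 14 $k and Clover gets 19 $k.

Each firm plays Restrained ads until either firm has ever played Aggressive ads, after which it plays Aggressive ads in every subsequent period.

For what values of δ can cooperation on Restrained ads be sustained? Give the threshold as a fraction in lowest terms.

9/10

Iris's threshold: (45−39)/(45−14) = 6/31.
Clover's threshold: (59−23)/(59−19) = 9/10.
6/31 < 9/10, so Clover binds and δ* = 9/10.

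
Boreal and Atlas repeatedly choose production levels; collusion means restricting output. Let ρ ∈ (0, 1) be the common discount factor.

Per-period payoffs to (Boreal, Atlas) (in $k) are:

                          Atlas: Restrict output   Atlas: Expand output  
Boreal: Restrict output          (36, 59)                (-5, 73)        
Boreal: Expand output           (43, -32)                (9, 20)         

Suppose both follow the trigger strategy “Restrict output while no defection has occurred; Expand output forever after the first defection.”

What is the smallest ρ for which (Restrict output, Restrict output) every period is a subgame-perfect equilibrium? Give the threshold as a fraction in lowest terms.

14/53

Boreal: cooperation gives 36 each period; deviation gives 43 once then 9 forever.
  36/(1−ρ) ≥ 43 + 9ρ/(1−ρ) ⇒ ρ ≥ 7/34.
Atlas: cooperation gives 59 each period; deviation gives 73 once then 20 forever.
  ρ ≥ 14/53.
Both must hold, so the binding constraint is Atlas's: ρ ≥ 14/53.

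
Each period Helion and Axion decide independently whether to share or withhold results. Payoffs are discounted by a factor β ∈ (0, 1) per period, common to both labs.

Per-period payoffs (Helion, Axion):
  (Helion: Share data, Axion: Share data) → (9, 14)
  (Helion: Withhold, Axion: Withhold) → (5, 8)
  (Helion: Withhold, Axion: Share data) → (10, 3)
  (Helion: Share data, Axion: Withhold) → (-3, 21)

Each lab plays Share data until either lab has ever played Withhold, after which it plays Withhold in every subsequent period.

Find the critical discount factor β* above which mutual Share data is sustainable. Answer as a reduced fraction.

Helion's threshold: (10−9)/(10−5) = 1/5.
Axion's threshold: (21−14)/(21−8) = 7/13.
1/5 < 7/13, so Axion binds and β* = 7/13.

7/13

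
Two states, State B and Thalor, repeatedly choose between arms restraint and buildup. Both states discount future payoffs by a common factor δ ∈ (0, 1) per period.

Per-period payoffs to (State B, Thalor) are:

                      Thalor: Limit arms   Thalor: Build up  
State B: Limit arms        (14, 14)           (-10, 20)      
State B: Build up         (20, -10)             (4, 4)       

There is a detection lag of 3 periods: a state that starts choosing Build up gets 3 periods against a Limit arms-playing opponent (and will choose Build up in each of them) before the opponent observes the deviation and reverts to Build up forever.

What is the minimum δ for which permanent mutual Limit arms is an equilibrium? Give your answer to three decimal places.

Deviating for the 3 undetected periods gains 20−14 = 6 per period over cooperation, then loses 14−4 = 10 per period forever once punishment starts.
Gain: 6(1 + δ + … + δ^2); loss: 10·δ^3/(1−δ).
No profitable deviation ⇔ 6(1−δ^3) ≤ 10·δ^3, i.e. δ^3 ≥ 6/(6+10) = 3/8.
Hence δ ≥ (3/8)^(1/3) ≈ 0.721.

0.721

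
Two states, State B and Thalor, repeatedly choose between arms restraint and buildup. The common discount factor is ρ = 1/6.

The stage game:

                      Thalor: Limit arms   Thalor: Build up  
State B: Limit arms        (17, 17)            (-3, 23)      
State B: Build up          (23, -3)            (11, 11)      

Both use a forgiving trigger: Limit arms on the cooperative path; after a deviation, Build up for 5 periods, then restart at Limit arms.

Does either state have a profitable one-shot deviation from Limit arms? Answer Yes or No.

Yes

A one-shot deviation gives 23 now, then 11 for 5 periods, then back to 17.
Gain from deviating: (23−17) today; loss: (17−11) in each of the next 5 periods.
No-deviation condition: (17−11)(ρ+…+ρ^5) ≥ 23−17, i.e. ρ+…+ρ^5 ≥ 1.
At ρ = 1/6: ρ+…+ρ^5 = 0.2000 < 1.0000.
So cooperation is not sustainable.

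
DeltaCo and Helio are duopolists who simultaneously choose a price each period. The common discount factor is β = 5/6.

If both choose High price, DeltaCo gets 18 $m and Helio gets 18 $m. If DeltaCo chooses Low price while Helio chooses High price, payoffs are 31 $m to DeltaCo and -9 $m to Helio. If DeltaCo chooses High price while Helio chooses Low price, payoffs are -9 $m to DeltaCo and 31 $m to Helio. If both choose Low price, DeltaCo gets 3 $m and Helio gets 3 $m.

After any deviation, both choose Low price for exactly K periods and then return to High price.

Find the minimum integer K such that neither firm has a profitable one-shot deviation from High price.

2

IC: β(1−β^K)/(1−β) ≥ (31−18)/(18−3) = 13/15.
With β = 5/6: need 1 − β^K ≥ 13/15·(1−5/6)/(5/6), i.e. β^K ≤ 0.8267.
Since (5/6)^1 = 0.8333 and (5/6)^2 = 0.6944, the smallest such K is 2.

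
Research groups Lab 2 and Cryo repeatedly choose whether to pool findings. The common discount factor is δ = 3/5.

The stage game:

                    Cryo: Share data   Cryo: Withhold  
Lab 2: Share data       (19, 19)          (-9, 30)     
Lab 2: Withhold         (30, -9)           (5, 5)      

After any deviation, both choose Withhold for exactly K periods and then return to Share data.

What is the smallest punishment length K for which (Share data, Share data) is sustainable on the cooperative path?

2

Need Σ_{k=1}^{K} δ^k ≥ (30−19)/(19−5) = 0.7857 at δ = 3/5.
At K = 1 the sum is 0.6000 < 0.7857; at K = 2 it is 0.9600 ≥ 0.7857.
So the minimum punishment length is K = 2.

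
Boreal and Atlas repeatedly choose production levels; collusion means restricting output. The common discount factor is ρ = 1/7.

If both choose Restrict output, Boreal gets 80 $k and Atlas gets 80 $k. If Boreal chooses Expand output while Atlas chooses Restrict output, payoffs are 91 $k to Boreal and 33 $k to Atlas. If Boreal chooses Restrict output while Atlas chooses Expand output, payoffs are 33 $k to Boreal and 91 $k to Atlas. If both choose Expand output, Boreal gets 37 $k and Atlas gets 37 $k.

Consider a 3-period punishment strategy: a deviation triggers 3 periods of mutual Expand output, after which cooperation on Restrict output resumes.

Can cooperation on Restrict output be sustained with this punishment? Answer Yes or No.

A one-shot deviation gives 91 now, then 37 for 3 periods, then back to 80.
Gain from deviating: (91−80) today; loss: (80−37) in each of the next 3 periods.
No-deviation condition: (80−37)(ρ+…+ρ^3) ≥ 91−80, i.e. ρ+…+ρ^3 ≥ 11/43.
At ρ = 1/7: ρ+…+ρ^3 = 0.1662 < 0.2558.
So cooperation is not sustainable.

No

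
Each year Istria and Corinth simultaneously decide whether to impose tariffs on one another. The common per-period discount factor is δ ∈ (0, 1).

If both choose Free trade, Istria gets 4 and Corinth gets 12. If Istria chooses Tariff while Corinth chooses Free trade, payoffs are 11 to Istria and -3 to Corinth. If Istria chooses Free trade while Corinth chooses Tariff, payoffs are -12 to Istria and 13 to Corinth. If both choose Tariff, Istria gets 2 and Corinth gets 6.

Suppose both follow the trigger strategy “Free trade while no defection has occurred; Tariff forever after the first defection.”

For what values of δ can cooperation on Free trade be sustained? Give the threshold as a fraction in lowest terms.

Istria's threshold: (11−4)/(11−2) = 7/9.
Corinth's threshold: (13−12)/(13−6) = 1/7.
7/9 > 1/7, so Istria binds and δ* = 7/9.

7/9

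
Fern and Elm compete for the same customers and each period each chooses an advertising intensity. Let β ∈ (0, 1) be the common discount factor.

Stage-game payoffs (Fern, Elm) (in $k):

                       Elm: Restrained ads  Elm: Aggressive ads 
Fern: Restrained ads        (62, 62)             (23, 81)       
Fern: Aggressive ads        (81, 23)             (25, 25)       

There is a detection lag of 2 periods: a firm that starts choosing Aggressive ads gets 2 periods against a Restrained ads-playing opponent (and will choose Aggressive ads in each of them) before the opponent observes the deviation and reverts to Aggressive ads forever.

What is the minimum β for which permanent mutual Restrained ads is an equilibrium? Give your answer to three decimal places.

A deviator earns 81 for 2 periods, then 25 forever; cooperating earns 62 forever. Multiplying the IC by (1−β):
62 ≥ 81(1−β^2) + 25β^2, so 56·β^2 ≥ 19 and β^2 ≥ 19/56.
β ≥ (19/56)^(1/2) ≈ 0.582.

0.582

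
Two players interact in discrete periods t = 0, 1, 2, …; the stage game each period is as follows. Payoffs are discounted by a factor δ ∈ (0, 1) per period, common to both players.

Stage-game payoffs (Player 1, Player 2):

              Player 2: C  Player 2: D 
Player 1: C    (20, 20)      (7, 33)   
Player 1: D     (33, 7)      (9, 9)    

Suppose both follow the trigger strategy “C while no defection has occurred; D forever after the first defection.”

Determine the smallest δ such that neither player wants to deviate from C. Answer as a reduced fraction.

13/24

Under grim trigger the critical discount factor is (T−C)/(T−P) with T = 33, C = 20, P = 9.
δ* = (33−20)/(33−9) = 13/24.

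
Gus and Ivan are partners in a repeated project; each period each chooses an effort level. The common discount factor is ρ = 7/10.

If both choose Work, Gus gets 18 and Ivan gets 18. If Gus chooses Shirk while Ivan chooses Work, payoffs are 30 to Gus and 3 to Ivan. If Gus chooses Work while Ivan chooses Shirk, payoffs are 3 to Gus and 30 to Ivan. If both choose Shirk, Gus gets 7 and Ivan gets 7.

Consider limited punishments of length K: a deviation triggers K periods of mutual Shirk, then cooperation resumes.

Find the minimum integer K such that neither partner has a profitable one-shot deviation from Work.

2

No profitable deviation requires (18−7)(ρ+…+ρ^K) ≥ 30−18, i.e. ρ+…+ρ^K ≥ 12/11 ≈ 1.0909.
With ρ = 7/10, the partial sums are K=1: 0.7000, K=2: 1.1900.
K = 2 is the first length at which the sum reaches 1.0909.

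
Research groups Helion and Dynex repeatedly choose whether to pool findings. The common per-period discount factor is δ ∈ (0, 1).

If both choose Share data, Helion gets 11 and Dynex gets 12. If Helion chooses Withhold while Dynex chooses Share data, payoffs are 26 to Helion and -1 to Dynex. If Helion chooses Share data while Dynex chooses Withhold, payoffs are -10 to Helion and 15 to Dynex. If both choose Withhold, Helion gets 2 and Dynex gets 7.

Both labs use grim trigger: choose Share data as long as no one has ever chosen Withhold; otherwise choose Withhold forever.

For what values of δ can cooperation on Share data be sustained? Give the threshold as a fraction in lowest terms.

5/8

Helion: cooperation gives 11 each period; deviation gives 26 once then 2 forever.
  11/(1−δ) ≥ 26 + 2δ/(1−δ) ⇒ δ ≥ 15/24 = 5/8.
Dynex: cooperation gives 12 each period; deviation gives 15 once then 7 forever.
  δ ≥ 3/8.
Both must hold, so the binding constraint is Helion's: δ ≥ 5/8.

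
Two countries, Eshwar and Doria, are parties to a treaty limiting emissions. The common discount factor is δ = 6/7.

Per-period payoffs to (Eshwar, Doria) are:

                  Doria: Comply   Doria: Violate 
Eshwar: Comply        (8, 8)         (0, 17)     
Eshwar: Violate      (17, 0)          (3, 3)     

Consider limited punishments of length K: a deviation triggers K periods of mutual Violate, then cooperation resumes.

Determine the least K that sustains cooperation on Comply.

No profitable deviation requires (8−3)(δ+…+δ^K) ≥ 17−8, i.e. δ+…+δ^K ≥ 9/5 ≈ 1.8000.
With δ = 6/7, the partial sums are K=1: 0.8571, K=2: 1.5918, K=3: 2.2216.
K = 3 is the first length at which the sum reaches 1.8000.

3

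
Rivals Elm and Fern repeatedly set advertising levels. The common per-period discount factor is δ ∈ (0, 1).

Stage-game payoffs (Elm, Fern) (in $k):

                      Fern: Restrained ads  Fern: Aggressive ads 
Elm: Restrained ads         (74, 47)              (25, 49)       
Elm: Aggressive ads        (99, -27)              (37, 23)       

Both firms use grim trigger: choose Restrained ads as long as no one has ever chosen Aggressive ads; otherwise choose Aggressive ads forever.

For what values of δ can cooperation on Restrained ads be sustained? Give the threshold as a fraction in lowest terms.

Elm: cooperation gives 74 each period; deviation gives 99 once then 37 forever.
  74/(1−δ) ≥ 99 + 37δ/(1−δ) ⇒ δ ≥ 25/62.
Fern: cooperation gives 47 each period; deviation gives 49 once then 23 forever.
  δ ≥ 2/26 = 1/13.
Both must hold, so the binding constraint is Elm's: δ ≥ 25/62.

25/62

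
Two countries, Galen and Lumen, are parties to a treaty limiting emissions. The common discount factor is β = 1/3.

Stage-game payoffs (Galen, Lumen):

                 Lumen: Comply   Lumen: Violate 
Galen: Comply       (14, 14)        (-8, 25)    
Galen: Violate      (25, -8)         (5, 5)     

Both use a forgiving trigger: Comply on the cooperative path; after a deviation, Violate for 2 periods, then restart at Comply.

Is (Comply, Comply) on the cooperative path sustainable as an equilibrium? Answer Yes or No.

No

Comparing payoff streams over the 3 periods until play realigns: cooperate → 14(1+β+…+β^2); deviate → 25 + 5(β+…+β^2).
Cooperation is sustained iff (14−5)(β+…+β^2) ≥ 25−14.
β+…+β^2 = 1/3·(1−(1/3)^2)/(1−1/3) = 0.4444, and (25−14)/(14−5) = 1.2222.
0.4444 < 1.2222, so cooperation is not sustainable.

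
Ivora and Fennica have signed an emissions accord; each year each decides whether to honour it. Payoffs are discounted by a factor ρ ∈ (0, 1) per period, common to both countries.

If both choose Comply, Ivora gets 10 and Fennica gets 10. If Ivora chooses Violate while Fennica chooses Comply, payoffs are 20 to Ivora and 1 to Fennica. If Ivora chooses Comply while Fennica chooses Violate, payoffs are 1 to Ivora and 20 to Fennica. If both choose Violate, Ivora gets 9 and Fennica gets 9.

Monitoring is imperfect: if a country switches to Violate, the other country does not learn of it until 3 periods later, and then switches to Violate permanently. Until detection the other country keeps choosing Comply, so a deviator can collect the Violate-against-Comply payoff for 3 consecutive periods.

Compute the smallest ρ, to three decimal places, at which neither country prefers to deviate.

A deviator earns 20 for 3 periods, then 9 forever; cooperating earns 10 forever. Multiplying the IC by (1−ρ):
10 ≥ 20(1−ρ^3) + 9ρ^3, so 11·ρ^3 ≥ 10 and ρ^3 ≥ 10/11.
ρ ≥ (10/11)^(1/3) ≈ 0.969.

0.969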